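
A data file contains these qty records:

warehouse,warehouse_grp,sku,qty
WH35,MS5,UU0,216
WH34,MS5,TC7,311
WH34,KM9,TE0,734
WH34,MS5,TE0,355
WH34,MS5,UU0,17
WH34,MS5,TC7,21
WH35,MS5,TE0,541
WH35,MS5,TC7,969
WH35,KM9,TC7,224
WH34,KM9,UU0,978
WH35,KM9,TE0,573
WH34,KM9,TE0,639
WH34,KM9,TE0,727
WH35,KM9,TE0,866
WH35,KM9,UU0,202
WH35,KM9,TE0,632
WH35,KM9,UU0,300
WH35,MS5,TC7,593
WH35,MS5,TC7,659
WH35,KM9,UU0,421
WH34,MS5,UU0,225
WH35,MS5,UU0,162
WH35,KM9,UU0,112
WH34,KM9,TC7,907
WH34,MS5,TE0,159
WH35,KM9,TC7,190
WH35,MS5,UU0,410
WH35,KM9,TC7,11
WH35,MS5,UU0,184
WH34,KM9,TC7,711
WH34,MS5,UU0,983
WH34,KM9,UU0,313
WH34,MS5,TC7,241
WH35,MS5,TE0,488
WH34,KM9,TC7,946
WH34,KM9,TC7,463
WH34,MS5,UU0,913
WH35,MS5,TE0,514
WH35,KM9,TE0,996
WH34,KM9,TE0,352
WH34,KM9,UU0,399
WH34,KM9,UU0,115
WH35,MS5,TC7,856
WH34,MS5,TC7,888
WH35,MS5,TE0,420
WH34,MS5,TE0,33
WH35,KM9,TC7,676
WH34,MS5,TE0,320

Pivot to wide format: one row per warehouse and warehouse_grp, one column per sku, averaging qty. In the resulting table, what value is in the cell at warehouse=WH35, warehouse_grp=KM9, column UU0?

258.75

Rows with warehouse=WH35, warehouse_grp=KM9 and sku=UU0: qty values are 202, 300, 421, 112.
(202 + 300 + 421 + 112) / 4 = 258.75.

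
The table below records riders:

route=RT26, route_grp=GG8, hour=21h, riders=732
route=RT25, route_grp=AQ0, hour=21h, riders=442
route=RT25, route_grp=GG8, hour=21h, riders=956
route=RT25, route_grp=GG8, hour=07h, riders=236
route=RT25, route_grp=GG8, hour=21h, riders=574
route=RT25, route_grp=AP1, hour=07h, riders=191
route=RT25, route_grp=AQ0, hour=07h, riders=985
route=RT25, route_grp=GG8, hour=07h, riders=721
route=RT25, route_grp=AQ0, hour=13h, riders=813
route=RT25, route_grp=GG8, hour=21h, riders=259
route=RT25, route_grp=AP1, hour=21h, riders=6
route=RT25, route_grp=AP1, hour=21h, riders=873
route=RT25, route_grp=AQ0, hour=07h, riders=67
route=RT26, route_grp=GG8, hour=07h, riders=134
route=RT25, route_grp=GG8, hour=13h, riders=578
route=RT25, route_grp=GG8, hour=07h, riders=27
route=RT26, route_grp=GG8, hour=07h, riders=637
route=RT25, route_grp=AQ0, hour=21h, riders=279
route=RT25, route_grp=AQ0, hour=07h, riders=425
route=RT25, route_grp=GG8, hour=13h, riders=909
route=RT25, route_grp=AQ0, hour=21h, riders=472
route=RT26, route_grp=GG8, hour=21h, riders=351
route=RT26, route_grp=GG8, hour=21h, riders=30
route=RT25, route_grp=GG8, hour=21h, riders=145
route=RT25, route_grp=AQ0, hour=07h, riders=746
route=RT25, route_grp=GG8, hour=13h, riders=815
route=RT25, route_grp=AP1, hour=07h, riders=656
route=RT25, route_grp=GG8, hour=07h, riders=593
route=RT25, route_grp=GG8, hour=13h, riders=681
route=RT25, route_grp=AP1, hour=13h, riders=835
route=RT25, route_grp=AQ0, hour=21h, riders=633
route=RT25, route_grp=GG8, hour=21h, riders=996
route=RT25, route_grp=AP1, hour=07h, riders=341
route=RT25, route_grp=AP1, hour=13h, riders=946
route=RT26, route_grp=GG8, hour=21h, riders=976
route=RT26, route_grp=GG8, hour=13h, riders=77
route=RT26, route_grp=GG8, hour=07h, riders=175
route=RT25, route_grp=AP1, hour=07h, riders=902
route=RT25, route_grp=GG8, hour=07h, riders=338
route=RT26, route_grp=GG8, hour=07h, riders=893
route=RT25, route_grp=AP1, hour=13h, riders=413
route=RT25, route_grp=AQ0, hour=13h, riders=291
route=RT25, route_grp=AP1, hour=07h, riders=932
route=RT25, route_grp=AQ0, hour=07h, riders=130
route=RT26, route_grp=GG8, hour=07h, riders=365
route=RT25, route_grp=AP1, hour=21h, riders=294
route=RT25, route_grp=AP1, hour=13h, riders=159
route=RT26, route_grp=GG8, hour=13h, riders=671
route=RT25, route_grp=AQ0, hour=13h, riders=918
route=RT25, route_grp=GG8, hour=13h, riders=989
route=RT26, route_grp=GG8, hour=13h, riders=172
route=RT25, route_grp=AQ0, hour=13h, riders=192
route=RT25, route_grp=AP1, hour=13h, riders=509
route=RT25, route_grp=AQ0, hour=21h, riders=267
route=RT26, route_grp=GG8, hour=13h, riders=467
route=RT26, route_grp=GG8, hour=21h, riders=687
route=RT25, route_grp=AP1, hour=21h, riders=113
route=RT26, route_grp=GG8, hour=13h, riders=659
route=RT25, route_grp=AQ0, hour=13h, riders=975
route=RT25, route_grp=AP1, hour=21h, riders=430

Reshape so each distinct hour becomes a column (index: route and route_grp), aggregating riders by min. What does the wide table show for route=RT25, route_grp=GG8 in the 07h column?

Rows with route=RT25, route_grp=GG8 and hour=07h: riders values are 236, 721, 27, 593, 338.
min(236, 721, 27, 593, 338) = 27.

27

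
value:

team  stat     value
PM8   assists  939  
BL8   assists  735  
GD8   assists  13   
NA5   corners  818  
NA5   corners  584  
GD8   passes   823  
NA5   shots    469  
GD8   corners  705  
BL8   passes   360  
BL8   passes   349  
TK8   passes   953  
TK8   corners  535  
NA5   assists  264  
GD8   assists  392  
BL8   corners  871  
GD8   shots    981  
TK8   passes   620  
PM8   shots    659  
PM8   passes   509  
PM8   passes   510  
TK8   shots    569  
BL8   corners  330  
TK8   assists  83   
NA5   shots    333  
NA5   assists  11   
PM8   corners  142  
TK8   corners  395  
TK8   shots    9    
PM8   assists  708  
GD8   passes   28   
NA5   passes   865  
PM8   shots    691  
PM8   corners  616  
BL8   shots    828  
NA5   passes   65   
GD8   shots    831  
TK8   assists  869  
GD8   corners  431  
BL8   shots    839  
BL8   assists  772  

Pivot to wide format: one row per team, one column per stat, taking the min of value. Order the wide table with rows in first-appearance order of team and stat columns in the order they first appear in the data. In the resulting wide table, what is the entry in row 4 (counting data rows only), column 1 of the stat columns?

11

With rows in first-appearance order of team, row 4 is team=NA5. stat columns in first-appearance order: assists, corners, passes, shots; column 1 is assists.
Long rows with team=NA5, stat=assists: min(264, 11) = 11.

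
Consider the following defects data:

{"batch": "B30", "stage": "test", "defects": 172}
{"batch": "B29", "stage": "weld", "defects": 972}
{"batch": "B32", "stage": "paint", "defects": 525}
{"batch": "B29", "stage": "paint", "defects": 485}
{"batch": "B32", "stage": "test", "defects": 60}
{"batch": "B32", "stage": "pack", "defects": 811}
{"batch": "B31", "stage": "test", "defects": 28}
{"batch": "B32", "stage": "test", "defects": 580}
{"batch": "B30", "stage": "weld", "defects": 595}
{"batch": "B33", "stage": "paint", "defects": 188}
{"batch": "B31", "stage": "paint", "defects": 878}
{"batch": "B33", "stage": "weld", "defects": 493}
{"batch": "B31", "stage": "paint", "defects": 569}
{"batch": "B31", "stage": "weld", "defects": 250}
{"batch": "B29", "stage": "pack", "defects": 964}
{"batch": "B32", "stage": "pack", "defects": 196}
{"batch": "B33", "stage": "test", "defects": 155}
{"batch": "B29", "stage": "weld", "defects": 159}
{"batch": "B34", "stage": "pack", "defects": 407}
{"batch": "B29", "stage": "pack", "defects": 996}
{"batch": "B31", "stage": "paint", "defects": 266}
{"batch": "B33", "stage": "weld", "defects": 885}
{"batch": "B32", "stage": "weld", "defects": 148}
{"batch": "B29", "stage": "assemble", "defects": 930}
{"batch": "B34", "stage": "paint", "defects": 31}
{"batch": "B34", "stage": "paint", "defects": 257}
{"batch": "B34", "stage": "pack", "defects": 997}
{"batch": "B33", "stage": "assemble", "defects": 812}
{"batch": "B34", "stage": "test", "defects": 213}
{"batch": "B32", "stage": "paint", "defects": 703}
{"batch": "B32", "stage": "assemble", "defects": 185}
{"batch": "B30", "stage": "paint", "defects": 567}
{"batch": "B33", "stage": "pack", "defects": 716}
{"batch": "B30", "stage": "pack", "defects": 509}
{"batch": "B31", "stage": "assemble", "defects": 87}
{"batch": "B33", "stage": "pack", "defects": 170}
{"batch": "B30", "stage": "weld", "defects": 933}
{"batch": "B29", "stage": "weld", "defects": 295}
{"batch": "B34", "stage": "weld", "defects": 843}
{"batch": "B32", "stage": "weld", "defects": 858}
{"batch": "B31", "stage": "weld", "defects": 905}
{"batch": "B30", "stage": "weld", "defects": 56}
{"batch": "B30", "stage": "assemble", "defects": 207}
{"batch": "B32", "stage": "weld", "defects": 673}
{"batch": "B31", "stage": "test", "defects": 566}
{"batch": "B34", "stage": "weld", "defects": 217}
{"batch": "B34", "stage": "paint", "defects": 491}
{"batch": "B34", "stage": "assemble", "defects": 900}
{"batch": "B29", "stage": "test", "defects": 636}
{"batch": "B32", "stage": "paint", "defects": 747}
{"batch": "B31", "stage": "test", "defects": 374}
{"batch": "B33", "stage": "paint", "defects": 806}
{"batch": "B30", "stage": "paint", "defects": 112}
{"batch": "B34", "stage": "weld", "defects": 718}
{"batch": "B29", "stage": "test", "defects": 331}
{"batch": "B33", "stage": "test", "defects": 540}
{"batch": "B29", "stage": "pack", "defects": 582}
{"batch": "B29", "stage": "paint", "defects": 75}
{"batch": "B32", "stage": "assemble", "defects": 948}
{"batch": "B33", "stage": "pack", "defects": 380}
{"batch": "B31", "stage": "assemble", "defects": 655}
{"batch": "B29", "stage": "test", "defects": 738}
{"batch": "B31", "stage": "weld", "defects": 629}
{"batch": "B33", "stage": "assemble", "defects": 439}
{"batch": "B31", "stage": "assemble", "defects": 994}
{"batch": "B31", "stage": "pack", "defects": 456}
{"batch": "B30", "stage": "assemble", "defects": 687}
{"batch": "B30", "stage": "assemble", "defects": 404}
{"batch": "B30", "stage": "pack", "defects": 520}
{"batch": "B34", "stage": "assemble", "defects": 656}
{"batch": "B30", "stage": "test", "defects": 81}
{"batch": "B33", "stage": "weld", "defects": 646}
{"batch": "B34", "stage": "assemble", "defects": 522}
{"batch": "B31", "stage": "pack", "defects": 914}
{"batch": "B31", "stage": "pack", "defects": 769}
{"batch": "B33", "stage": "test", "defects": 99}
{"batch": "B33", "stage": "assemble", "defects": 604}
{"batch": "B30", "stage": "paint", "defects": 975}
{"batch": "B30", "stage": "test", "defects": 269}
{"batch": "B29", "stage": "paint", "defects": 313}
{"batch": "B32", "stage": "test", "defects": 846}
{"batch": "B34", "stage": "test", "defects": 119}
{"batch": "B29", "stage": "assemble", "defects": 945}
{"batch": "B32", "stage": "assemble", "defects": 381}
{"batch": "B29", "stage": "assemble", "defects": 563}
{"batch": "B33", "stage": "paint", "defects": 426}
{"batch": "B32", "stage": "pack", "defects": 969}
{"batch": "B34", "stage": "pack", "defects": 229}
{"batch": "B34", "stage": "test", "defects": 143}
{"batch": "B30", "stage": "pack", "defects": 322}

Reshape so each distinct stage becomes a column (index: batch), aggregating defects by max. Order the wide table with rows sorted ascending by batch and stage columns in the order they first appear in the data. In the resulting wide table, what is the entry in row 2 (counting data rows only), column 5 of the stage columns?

With rows sorted ascending by batch, row 2 is batch=B30. stage columns in first-appearance order: test, weld, paint, pack, assemble; column 5 is assemble.
Long rows with batch=B30, stage=assemble: max(207, 687, 404) = 687.

687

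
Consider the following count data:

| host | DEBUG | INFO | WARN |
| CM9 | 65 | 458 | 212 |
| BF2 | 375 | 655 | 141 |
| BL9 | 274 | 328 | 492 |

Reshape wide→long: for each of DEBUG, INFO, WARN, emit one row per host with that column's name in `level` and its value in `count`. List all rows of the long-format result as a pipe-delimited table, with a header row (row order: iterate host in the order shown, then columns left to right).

Each (host, column) pair becomes one row: 3 × 3 = 9 rows.
For example, (CM9, DEBUG) → count=65.

| host | level | count |
| CM9 | DEBUG | 65 |
| CM9 | INFO | 458 |
| CM9 | WARN | 212 |
| BF2 | DEBUG | 375 |
| BF2 | INFO | 655 |
| BF2 | WARN | 141 |
| BL9 | DEBUG | 274 |
| BL9 | INFO | 328 |
| BL9 | WARN | 492 |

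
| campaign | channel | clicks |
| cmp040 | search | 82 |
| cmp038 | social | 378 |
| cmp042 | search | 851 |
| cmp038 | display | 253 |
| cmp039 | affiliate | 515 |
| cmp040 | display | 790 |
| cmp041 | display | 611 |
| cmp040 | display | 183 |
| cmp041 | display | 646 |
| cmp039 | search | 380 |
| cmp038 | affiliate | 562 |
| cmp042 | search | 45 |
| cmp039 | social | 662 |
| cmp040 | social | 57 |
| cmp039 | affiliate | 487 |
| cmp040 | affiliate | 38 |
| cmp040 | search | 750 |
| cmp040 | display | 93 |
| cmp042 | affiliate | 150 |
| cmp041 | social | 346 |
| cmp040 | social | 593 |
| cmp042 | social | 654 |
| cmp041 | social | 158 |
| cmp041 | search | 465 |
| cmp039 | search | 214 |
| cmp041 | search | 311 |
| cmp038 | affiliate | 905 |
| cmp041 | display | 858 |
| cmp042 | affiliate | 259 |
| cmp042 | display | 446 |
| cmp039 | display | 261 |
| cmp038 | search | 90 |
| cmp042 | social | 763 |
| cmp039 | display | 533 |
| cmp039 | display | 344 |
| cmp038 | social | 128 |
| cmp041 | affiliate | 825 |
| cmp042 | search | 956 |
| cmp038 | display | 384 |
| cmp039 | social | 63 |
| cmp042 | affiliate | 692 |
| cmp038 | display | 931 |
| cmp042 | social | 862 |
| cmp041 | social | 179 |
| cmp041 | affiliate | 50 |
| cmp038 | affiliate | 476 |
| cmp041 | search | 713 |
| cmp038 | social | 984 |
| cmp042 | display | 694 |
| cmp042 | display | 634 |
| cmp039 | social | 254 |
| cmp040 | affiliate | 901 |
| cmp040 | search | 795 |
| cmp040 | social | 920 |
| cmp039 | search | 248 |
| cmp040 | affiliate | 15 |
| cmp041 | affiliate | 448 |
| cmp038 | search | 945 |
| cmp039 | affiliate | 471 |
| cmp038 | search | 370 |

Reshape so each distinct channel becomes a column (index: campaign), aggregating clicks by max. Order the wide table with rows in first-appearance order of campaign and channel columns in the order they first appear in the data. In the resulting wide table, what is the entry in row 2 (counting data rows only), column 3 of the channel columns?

931

With rows in first-appearance order of campaign, row 2 is campaign=cmp038. channel columns in first-appearance order: search, social, display, affiliate; column 3 is display.
Long rows with campaign=cmp038, channel=display: max(253, 384, 931) = 931.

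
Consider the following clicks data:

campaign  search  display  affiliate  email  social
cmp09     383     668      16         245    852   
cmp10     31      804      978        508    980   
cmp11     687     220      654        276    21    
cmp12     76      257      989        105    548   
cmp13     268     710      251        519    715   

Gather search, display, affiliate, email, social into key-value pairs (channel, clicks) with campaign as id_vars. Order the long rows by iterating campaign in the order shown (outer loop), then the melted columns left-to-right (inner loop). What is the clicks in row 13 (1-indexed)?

25 rows total (5 × 5). Row 13: index ⌊(13-1)/5⌋ = 2 into campaign → cmp11; (13-1) mod 5 = 2 into the melted columns → affiliate.
So row 13 is (cmp11, affiliate, 654); clicks = 654.

654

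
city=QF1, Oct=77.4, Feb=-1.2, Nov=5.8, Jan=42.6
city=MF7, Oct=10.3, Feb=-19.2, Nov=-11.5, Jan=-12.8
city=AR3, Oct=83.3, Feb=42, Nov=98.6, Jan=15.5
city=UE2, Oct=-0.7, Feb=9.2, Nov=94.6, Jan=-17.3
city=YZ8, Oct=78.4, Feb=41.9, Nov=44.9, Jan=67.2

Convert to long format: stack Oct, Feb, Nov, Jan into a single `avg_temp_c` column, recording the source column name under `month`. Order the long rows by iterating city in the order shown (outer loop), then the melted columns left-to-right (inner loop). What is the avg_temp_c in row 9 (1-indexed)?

20 rows total (5 × 4). Row 9: index ⌊(9-1)/4⌋ = 2 into city → AR3; (9-1) mod 4 = 0 into the melted columns → Oct.
So row 9 is (AR3, Oct, 83.3); avg_temp_c = 83.3.

83.3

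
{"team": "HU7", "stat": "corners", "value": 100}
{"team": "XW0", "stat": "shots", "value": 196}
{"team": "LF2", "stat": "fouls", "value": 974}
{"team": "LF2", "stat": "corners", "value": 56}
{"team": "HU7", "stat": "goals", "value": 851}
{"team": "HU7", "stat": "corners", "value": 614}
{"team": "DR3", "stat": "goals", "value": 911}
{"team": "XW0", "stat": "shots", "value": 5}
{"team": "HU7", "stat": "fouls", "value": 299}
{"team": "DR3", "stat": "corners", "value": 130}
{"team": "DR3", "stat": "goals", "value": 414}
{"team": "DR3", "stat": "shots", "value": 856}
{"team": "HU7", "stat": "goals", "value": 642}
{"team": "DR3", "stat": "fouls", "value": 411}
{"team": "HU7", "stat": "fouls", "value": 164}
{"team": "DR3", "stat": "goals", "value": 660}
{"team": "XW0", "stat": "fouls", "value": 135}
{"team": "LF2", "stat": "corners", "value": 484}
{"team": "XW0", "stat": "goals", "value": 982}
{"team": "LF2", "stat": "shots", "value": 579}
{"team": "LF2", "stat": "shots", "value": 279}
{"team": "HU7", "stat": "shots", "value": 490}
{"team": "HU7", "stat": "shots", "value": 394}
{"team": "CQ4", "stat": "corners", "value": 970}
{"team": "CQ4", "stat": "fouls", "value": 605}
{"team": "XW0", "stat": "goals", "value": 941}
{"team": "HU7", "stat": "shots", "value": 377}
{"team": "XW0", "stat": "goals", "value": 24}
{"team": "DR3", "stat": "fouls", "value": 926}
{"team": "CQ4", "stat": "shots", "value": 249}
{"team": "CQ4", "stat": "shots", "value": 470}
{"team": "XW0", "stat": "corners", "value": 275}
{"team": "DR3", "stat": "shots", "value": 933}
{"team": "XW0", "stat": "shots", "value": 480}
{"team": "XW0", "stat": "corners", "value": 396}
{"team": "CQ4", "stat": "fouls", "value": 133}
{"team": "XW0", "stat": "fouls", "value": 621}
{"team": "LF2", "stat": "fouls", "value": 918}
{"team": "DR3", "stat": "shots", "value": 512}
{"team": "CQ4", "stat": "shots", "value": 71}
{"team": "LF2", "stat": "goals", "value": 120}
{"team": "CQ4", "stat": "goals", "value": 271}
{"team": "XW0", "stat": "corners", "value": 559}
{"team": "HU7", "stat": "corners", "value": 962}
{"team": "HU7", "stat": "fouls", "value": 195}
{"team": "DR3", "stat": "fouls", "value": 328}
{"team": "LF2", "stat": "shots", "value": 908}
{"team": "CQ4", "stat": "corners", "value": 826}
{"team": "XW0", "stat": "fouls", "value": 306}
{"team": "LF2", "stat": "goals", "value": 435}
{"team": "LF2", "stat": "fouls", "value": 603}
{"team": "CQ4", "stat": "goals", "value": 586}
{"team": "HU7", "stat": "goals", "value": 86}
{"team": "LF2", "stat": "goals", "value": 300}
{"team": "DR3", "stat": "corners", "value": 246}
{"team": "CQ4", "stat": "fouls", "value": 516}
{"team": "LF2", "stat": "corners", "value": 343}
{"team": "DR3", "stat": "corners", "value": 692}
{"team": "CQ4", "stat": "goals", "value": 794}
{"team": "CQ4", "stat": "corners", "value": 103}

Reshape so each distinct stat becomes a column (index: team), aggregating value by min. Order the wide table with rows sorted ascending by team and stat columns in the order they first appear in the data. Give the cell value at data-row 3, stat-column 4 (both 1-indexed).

86

With rows sorted ascending by team, row 3 is team=HU7. stat columns in first-appearance order: corners, shots, fouls, goals; column 4 is goals.
Long rows with team=HU7, stat=goals: min(851, 642, 86) = 86.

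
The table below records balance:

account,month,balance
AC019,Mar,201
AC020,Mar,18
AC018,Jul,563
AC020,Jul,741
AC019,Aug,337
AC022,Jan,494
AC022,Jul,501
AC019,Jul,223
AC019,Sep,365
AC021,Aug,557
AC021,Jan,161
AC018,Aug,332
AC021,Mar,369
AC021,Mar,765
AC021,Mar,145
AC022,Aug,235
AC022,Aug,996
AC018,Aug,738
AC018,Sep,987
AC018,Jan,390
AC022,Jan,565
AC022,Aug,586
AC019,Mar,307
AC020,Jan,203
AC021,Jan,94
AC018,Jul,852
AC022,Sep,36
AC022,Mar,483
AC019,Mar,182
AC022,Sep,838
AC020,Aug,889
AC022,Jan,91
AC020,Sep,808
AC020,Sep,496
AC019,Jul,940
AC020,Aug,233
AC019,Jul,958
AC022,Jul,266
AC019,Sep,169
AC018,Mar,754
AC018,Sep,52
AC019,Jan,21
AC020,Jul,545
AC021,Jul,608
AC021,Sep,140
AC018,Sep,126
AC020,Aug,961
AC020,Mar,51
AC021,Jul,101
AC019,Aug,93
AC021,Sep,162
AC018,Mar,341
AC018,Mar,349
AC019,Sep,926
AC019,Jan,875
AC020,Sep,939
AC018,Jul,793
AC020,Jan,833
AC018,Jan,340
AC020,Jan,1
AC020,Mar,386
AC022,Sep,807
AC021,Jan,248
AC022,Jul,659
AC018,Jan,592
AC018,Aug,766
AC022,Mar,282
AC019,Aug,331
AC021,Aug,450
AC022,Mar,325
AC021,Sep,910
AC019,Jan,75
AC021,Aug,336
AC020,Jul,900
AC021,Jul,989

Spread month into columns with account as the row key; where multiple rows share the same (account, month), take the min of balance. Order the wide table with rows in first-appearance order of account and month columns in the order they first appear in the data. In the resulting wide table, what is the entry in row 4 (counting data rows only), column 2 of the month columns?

With rows in first-appearance order of account, row 4 is account=AC022. month columns in first-appearance order: Mar, Jul, Aug, Jan, Sep; column 2 is Jul.
Long rows with account=AC022, month=Jul: min(501, 266, 659) = 266.

266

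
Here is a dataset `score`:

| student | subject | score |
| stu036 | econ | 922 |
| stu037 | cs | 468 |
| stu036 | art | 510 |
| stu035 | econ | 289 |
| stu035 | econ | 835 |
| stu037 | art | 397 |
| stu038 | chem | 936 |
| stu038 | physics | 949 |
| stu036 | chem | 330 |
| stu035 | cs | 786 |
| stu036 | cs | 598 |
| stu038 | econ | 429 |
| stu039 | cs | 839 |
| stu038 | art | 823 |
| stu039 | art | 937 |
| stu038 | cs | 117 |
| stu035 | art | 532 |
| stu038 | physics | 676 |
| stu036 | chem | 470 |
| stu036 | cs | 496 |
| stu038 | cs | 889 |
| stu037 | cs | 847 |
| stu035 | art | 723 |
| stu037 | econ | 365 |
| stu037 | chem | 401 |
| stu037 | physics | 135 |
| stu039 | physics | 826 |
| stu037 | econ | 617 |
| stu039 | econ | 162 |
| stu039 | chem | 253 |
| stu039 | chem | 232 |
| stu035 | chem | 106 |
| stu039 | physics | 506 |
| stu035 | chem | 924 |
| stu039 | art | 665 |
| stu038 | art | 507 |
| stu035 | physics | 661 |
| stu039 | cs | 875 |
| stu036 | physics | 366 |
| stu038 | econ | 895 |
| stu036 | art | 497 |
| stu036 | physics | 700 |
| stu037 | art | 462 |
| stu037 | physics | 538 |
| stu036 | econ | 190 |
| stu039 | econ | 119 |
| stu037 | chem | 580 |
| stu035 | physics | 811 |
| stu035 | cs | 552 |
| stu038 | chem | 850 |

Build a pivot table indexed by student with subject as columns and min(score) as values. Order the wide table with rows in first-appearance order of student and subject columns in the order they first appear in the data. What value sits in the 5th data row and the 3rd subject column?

With rows in first-appearance order of student, row 5 is student=stu039. subject columns in first-appearance order: econ, cs, art, chem, physics; column 3 is art.
Long rows with student=stu039, subject=art: min(937, 665) = 665.

665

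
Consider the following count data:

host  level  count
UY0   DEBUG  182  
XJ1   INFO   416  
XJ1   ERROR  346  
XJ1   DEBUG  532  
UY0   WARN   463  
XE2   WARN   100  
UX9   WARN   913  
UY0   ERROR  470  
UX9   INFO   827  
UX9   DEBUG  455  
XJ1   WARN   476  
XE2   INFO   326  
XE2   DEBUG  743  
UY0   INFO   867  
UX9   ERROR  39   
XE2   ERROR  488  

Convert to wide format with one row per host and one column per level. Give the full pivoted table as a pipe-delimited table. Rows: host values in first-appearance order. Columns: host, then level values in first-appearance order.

| host | DEBUG | INFO | ERROR | WARN |
| UY0 | 182 | 867 | 470 | 463 |
| XJ1 | 532 | 416 | 346 | 476 |
| XE2 | 743 | 326 | 488 | 100 |
| UX9 | 455 | 827 | 39 | 913 |

Columns: host plus the 4 distinct level values (DEBUG, INFO, ERROR, WARN).
For example, row UY0 column DEBUG takes count=182 from the long row (UY0, DEBUG).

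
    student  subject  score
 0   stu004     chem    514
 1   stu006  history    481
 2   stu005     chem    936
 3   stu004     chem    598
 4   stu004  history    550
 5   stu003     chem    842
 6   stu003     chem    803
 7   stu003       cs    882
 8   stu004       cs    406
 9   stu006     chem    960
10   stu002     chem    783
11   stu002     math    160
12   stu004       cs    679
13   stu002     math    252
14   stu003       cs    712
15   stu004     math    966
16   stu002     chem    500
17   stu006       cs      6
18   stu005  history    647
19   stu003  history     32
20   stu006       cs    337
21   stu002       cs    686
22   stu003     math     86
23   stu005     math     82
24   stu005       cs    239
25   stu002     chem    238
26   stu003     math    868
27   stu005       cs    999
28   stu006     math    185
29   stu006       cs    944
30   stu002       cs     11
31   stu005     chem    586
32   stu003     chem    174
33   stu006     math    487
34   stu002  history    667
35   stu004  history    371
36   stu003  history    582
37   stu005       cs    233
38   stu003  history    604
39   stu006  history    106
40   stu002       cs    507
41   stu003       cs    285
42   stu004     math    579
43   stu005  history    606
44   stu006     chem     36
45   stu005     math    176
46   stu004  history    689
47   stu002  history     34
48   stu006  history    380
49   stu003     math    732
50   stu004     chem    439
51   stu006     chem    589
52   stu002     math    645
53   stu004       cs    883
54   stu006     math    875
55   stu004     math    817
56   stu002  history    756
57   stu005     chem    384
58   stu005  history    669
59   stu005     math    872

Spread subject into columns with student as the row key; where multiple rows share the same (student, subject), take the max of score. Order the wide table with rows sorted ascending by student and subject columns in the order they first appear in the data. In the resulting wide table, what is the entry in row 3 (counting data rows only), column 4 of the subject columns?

With rows sorted ascending by student, row 3 is student=stu004. subject columns in first-appearance order: chem, history, cs, math; column 4 is math.
Long rows with student=stu004, subject=math: max(966, 579, 817) = 966.

966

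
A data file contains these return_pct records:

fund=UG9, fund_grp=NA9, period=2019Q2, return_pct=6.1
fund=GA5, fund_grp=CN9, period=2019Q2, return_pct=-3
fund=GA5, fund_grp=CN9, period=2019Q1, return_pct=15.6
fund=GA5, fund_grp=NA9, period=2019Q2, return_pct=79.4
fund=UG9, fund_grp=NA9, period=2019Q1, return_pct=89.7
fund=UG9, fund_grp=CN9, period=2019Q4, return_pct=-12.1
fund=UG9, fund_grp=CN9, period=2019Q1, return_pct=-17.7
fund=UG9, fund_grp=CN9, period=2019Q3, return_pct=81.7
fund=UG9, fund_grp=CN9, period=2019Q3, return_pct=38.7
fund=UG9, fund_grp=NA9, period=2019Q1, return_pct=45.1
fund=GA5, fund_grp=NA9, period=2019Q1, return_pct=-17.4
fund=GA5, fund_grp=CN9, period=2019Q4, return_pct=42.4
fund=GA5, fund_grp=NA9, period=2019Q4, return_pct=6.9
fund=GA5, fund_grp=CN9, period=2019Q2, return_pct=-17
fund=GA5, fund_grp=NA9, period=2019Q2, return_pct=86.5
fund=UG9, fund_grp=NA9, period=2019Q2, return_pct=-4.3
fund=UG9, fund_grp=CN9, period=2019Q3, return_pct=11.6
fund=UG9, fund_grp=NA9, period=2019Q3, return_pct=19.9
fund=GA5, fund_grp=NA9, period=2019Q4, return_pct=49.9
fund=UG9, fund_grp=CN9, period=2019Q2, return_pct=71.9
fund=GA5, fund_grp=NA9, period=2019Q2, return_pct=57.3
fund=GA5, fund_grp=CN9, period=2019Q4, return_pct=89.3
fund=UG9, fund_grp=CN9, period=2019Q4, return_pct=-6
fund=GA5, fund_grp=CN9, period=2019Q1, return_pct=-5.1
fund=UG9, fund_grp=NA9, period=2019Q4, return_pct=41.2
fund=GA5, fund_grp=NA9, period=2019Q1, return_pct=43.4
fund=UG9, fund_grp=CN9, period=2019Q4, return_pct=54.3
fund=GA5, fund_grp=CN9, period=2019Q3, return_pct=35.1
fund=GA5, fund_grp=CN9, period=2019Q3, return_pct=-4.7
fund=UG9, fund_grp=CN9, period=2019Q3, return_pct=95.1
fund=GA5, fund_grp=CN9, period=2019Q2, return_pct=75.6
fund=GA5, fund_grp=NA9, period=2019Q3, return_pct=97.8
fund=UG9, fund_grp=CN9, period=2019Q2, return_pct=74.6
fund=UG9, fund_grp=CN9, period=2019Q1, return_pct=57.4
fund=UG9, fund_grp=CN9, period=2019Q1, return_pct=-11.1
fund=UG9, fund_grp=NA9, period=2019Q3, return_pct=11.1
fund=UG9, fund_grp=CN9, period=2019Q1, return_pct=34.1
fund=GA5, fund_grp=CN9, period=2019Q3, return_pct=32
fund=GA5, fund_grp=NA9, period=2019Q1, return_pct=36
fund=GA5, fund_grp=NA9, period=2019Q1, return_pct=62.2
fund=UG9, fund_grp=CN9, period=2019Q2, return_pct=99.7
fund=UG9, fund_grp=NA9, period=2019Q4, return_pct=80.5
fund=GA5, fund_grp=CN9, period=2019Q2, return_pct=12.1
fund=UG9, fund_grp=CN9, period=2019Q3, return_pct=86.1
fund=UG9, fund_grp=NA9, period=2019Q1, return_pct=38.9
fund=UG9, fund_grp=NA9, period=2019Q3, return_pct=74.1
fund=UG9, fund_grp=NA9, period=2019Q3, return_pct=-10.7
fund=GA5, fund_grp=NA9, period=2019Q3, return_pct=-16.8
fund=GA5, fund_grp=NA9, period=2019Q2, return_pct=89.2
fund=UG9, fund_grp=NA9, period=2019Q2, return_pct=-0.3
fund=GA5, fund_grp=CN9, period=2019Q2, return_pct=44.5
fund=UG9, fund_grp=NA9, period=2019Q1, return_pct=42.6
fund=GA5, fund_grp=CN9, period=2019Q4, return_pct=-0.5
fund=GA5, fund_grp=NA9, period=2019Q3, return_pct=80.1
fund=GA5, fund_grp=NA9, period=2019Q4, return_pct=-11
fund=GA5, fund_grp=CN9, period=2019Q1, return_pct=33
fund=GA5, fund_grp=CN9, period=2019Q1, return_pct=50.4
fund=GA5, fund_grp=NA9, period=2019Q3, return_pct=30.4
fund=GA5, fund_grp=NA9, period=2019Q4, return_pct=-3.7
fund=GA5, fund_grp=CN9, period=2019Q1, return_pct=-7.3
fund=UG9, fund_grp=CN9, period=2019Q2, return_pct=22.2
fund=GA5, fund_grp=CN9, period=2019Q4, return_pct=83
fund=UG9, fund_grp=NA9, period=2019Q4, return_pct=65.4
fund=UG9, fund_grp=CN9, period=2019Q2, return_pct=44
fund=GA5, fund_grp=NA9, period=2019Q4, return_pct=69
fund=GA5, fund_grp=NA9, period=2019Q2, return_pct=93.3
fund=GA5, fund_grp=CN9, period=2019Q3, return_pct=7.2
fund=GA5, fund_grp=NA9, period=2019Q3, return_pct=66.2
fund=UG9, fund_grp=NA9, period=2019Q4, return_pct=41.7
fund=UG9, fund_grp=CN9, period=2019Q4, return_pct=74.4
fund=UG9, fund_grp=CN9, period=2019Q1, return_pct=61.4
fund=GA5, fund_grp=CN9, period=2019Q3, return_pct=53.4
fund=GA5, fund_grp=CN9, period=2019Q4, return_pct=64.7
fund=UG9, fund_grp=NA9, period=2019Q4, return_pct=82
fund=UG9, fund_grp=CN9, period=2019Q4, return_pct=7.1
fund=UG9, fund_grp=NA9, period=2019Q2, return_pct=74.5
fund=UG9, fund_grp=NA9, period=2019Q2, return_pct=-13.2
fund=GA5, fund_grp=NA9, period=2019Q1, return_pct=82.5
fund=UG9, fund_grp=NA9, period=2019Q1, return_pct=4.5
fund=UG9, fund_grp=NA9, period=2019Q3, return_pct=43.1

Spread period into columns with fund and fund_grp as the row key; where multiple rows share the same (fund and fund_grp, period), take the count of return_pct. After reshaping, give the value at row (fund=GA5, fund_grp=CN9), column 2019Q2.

Rows with fund=GA5, fund_grp=CN9 and period=2019Q2: return_pct values are -3, -17, 75.6, 12.1, 44.5.
5 rows match — count = 5.

5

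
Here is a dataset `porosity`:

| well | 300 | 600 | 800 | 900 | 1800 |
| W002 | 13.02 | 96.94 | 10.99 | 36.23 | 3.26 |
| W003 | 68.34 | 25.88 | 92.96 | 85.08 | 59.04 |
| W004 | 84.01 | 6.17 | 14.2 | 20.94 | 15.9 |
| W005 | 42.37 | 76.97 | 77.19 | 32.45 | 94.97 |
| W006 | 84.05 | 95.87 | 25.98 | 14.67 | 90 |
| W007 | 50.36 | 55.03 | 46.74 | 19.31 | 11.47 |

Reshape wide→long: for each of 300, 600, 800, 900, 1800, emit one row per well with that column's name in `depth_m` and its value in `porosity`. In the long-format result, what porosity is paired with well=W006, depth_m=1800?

90

Unpivoting turns each (well, wide-column) pair into one long row.
The wide cell at row W006, column 1800 holds 90, so the long row (W006, 1800) has porosity=90.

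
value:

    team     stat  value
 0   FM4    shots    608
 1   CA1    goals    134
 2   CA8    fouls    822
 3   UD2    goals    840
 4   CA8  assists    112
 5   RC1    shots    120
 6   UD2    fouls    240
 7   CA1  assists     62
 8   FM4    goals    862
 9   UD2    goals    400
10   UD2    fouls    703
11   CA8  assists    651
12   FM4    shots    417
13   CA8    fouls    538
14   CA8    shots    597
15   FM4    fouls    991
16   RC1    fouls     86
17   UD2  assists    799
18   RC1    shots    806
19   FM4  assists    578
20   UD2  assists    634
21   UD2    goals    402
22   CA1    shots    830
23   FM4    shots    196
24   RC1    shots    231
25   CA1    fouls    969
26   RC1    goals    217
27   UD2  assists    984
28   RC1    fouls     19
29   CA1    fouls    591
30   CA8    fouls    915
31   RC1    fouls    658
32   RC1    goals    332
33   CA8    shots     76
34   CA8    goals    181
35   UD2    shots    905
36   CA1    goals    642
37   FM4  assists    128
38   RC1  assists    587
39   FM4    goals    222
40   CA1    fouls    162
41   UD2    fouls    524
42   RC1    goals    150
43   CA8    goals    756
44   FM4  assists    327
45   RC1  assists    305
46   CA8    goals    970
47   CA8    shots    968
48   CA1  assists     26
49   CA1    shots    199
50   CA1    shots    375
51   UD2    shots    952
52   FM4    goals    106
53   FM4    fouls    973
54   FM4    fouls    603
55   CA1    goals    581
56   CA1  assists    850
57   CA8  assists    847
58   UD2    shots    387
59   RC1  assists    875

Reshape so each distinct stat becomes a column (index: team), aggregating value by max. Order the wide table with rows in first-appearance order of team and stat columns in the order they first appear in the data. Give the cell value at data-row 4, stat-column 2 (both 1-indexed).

840

With rows in first-appearance order of team, row 4 is team=UD2. stat columns in first-appearance order: shots, goals, fouls, assists; column 2 is goals.
Long rows with team=UD2, stat=goals: max(840, 400, 402) = 840.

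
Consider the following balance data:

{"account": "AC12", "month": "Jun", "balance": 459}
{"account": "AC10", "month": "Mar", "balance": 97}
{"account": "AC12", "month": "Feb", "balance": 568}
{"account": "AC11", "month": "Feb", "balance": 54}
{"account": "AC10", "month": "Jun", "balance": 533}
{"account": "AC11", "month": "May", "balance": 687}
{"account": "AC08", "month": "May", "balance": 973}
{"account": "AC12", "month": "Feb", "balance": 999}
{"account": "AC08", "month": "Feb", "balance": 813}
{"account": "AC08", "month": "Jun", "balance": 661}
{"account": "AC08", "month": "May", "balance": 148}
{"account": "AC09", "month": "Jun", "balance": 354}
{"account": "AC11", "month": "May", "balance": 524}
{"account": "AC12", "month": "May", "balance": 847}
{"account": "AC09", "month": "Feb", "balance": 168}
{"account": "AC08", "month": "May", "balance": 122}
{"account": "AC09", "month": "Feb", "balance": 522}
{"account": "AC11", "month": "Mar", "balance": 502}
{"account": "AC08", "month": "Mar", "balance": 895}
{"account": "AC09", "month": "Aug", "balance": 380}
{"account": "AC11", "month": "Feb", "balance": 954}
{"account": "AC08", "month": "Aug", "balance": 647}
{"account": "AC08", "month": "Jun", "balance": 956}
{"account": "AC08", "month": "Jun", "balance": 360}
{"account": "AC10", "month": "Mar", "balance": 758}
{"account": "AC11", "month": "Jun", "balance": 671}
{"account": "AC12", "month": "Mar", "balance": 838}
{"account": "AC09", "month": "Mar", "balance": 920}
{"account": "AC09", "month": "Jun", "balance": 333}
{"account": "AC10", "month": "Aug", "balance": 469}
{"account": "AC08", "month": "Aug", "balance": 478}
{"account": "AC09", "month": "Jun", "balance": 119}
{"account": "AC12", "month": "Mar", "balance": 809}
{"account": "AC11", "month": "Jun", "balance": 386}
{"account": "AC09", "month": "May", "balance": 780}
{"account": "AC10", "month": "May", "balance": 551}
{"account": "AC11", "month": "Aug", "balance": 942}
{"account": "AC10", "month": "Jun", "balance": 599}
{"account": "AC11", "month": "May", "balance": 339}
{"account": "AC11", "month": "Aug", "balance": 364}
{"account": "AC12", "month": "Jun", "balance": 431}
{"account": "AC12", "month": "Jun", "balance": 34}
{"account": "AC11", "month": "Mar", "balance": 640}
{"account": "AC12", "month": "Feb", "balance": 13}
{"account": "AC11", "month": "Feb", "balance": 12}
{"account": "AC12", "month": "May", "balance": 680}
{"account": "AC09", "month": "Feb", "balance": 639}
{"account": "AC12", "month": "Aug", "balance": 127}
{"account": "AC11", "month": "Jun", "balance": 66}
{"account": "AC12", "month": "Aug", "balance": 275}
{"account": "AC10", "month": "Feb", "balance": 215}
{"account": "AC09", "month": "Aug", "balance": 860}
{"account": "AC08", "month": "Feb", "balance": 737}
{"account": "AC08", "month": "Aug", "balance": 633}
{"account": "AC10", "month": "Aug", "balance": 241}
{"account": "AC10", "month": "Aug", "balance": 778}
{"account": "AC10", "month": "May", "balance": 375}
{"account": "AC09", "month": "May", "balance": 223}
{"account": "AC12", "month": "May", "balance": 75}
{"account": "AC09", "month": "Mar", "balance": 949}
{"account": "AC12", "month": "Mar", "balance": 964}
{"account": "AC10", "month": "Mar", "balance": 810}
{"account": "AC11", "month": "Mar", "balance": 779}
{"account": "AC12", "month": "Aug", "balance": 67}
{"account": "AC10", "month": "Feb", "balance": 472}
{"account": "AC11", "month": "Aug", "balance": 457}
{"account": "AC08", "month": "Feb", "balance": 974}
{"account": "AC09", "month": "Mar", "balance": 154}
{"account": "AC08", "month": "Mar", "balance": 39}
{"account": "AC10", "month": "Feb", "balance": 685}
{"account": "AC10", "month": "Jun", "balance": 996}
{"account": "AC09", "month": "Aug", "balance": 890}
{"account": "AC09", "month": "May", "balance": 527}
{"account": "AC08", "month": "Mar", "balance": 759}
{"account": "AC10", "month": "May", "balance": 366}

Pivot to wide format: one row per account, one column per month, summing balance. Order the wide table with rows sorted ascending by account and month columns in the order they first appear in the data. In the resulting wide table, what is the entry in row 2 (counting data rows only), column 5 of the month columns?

2130

With rows sorted ascending by account, row 2 is account=AC09. month columns in first-appearance order: Jun, Mar, Feb, May, Aug; column 5 is Aug.
Long rows with account=AC09, month=Aug: 380 + 860 + 890 = 2130.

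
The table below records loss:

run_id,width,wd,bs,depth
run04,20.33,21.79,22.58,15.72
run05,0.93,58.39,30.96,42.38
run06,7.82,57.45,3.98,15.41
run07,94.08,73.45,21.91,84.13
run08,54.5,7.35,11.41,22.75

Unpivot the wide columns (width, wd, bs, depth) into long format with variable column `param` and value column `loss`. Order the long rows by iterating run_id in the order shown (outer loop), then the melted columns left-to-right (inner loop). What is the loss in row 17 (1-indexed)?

20 rows total (5 × 4). Row 17: index ⌊(17-1)/4⌋ = 4 into run_id → run08; (17-1) mod 4 = 0 into the melted columns → width.
So row 17 is (run08, width, 54.5); loss = 54.5.

54.5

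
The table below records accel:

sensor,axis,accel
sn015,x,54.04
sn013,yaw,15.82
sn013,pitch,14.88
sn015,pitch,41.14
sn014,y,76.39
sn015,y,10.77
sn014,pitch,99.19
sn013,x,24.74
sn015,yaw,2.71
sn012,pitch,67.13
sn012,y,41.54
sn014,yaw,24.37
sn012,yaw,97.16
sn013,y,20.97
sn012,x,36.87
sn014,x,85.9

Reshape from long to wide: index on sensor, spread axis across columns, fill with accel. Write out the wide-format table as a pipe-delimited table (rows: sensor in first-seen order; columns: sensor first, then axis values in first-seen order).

| sensor | x | yaw | pitch | y |
| sn015 | 54.04 | 2.71 | 41.14 | 10.77 |
| sn013 | 24.74 | 15.82 | 14.88 | 20.97 |
| sn014 | 85.9 | 24.37 | 99.19 | 76.39 |
| sn012 | 36.87 | 97.16 | 67.13 | 41.54 |

Columns: sensor plus the 4 distinct axis values (x, yaw, pitch, y).
For example, row sn015 column x takes accel=54.04 from the long row (sn015, x).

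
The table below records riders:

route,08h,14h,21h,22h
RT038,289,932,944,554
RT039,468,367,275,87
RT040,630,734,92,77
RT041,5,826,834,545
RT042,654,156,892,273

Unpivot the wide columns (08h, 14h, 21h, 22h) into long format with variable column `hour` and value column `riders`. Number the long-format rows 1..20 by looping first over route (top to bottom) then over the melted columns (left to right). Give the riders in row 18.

20 rows total (5 × 4). Row 18: index ⌊(18-1)/4⌋ = 4 into route → RT042; (18-1) mod 4 = 1 into the melted columns → 14h.
So row 18 is (RT042, 14h, 156); riders = 156.

156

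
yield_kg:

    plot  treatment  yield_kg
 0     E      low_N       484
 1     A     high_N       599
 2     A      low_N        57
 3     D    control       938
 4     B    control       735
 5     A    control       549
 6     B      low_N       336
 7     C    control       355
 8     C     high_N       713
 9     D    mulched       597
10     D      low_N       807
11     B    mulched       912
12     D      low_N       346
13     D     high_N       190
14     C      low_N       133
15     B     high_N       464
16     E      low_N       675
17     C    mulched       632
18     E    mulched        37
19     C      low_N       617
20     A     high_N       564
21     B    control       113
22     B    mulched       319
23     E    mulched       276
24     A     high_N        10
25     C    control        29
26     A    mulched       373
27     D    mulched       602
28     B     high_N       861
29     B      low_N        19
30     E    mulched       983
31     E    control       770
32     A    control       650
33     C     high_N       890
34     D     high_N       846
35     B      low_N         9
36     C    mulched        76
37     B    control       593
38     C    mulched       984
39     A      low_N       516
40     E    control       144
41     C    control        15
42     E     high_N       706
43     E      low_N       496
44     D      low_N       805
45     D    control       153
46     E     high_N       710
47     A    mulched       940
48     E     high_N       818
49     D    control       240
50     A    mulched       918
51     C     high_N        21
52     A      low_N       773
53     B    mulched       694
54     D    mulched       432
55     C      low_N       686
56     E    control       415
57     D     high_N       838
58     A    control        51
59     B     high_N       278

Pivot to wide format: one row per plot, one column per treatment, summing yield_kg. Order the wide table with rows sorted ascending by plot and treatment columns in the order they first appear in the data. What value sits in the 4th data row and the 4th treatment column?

1631

With rows sorted ascending by plot, row 4 is plot=D. treatment columns in first-appearance order: low_N, high_N, control, mulched; column 4 is mulched.
Long rows with plot=D, treatment=mulched: 597 + 602 + 432 = 1631.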